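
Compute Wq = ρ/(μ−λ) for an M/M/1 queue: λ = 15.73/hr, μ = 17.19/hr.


ρ = 15.73/17.19 = 0.9151
Wq = ρ/(μ−λ) = 0.9151/(17.19 − 15.73) = 0.9151/1.46 = 0.6268 hr

Final: 0.6268 hr


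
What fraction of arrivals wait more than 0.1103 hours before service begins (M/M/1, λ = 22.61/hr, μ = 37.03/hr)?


ρ = 22.61/37.03 = 0.6106
P(Wq > t) = ρ·e^{−(μ−λ)t} = 0.6106·e^{−1.5905}
= 0.6106·0.203818 = 0.124449

Final: 0.124449


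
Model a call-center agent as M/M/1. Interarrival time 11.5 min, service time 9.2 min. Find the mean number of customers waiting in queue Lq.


λ = 60/11.5 = 5.2174 /hr
μ = 60/9.2 = 6.5217 /hr
ρ = λ/μ = 5.2174/6.5217 = 0.8000
Lq = ρ²/(1−ρ) = 0.6400/0.2000 = 3.2000

Final: 3.2000


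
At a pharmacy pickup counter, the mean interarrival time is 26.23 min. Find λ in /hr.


λ = 1/(interarrival time) in consistent units.
1 hour = 60 min, so λ = 60/26.23 = 2.2875 per hour

Final: 2.2875 /hr


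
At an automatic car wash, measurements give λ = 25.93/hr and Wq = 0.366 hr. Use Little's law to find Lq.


Lq = λWq = 25.93·0.366 = 9.4904

Final: 9.4904


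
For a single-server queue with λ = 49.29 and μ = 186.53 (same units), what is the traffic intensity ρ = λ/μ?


ρ = λ/μ = 49.29/186.53 = 0.2642

Final: 0.2642


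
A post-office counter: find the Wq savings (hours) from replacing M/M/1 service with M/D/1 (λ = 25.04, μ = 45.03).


ρ = 25.04/45.03 = 0.5561
Wq(M/M/1) = ρ/(μ−λ) = 0.5561/19.99 = 0.02782 hr
Wq(M/D/1) = ρ/(2(μ−λ)) = 0.01391 hr
Savings = 0.02782 − 0.01391 = 0.01391 hr

Final: 0.01391 hr


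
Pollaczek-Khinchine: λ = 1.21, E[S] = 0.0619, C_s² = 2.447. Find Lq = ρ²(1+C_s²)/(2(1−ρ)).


ρ = λ·E[S] = 1.21·0.0619 = 0.07490
Lq = ρ²(1+C_s²)/(2(1−ρ)) = 0.005610·(1+2.447)/(2·0.9251)
= 0.005610·3.4470/1.8502 = 0.01045

Final: 0.01045


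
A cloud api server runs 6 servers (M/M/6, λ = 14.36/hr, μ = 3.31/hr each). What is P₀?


a = λ/μ = 14.36/3.31 = 4.3384; ρ = a/c = 0.7231
Σ_{k=0}^{5} a^k/k! (terms k=0..5) = 1.00000 + 4.33837 + 9.41072 + 13.60906 + 14.76028 + 12.80711 = 55.92553
Tail: a^6/(6!(1−ρ)) = 6667.43325/(720·0.2769) = 33.43819
P₀ = 1/(55.92553 + 33.43819) = 1/89.36372 = 0.011190

Final: 0.011190


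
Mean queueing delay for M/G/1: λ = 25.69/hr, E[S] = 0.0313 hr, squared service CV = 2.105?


ρ = λ·E[S] = 25.69·0.0313 = 0.8041
E[S²] = E[S]²(1+C_s²) = 0.0313²·(1+2.105) = 0.003042
Wq = λ·E[S²]/(2(1−ρ)) = 25.69·0.003042/(2·0.1959) = 0.19945 hr

Final: 0.19945 hr


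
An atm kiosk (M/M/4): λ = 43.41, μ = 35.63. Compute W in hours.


a = 1.2184; ρ = 0.3046; P₀ = 0.294638
Lq = P₀·a^c·ρ/(c!(1−ρ)²) = 0.01704
Wq = Lq/λ = 0.01704/43.41 = 0.0003925 hr
W = Wq + 1/μ = 0.0003925 + 0.02807 = 0.02846 hr

Final: 0.02846 hr


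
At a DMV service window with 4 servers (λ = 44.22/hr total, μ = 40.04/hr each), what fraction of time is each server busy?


ρ = λ/(cμ) = 44.22/(4·40.04) = 44.22/160.16 = 0.2761

Final: 0.2761


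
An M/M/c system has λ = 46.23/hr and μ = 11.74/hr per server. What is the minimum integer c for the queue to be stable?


Stability requires cμ > λ ⇔ c > λ/μ.
λ/μ = 46.23/11.74 = 3.9378
Minimum integer c = ⌊3.9378⌋ + 1 = 4
Check: 4·11.74 = 46.96 > 46.23, while 3·11.74 = 35.22 ≤ 46.23

Final: 4 servers


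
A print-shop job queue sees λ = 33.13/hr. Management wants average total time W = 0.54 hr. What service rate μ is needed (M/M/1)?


W = 1/(μ−λ) ⇒ μ − λ = 1/W = 1/0.54 = 1.8519
μ = λ + 1/W = 33.13 + 1.8519 = 34.9819 per hr

Final: 34.9819 /hr


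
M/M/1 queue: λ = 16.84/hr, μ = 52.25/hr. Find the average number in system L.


ρ = λ/μ = 16.84/52.25 = 0.3223
L = ρ/(1−ρ) = 0.3223/(1 − 0.3223) = 0.3223/0.6777 = 0.4756

Final: 0.4756


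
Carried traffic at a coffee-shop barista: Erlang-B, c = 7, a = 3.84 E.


B(7,3.84) = 0.054816 (Erlang-B)
Carried load = a(1 − B) = 3.84·(1 − 0.054816) = 3.84·0.945184 = 3.6295 E

Final: 3.6295 Erlangs


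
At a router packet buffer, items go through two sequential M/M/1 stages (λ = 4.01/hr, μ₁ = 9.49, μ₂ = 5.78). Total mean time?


Each node sees arrival rate λ = 4.01/hr (tandem ⇒ throughput preserved).
W₁ = 1/(μ₁−λ) = 1/(9.49−4.01) = 0.18248 hr
W₂ = 1/(μ₂−λ) = 1/(5.78−4.01) = 0.56497 hr
W_total = W₁ + W₂ = 0.18248 + 0.56497 = 0.74745 hr

Final: 0.74745 hr


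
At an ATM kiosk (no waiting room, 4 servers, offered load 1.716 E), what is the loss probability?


B(c,a) = (a^c/c!) / Σ_{k=0}^{c} a^k/k!
a^4/4! = 0.361292
Σ terms (k=0..4): 1.00000 + 1.71600 + 1.47233 + 0.84217 + 0.36129 = 5.391791
B = 0.361292/5.391791 = 0.067008

Final: 0.067008


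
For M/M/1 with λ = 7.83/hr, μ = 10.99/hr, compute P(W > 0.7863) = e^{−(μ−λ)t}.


W ~ Exponential(μ−λ) for M/M/1.
μ − λ = 10.99 − 7.83 = 3.1600
P(W > t) = e^{−(μ−λ)t} = e^{−2.4847} = 0.083350

Final: 0.083350


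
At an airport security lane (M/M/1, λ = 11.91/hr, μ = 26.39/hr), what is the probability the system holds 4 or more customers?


ρ = 11.91/26.39 = 0.4513
P(N ≥ n) = ρ^n = 0.4513^4 = 0.041485

Final: 0.041485


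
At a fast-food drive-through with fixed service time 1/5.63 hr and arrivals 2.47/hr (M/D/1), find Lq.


ρ = 2.47/5.63 = 0.4387
M/D/1: Lq = ρ²/(2(1−ρ)) = 0.1925/(2·0.5613) = 0.17146

Final: 0.17146


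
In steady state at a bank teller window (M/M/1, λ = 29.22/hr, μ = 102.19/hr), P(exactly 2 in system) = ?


ρ = 29.22/102.19 = 0.2859
P_n = (1−ρ)·ρ^n = (1 − 0.2859)·0.2859^2 = 0.7141·0.081761 = 0.058382

Final: 0.058382


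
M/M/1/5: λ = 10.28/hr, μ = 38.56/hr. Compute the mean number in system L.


ρ = 10.28/38.56 = 0.2666
L = ρ[1 − (K+1)ρ^K + Kρ^(K+1)] / [(1−ρ)(1−ρ^(K+1))]
Numerator: 0.2666·(1 − 6·0.001347 + 5·0.0003590) = 0.264922
Denominator: (0.7334)·(0.999641) = 0.733139
L = 0.264922/0.733139 = 0.3614

Final: 0.3614


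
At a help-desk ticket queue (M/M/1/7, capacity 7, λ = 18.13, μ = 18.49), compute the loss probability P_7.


ρ = λ/μ = 18.13/18.49 = 0.9805
P_K = (1−ρ)ρ^K/(1−ρ^(K+1)) = (0.01947·0.871417)/(1 − 0.854451)
= 0.016966/0.145549 = 0.116569

Final: 0.116569


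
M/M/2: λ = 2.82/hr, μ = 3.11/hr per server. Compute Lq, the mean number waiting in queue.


a = λ/μ = 0.9068; ρ = a/2 = 0.4534
P₀ = 0.376106
Lq = P₀·a^c·ρ / (c!·(1−ρ)²) = 0.376106·0.82220·0.4534/(2·0.29880)
= 0.23461

Final: 0.23461


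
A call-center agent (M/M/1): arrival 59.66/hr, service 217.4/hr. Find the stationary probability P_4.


ρ = 59.66/217.4 = 0.2744
P_n = (1−ρ)·ρ^n = (1 − 0.2744)·0.2744^4 = 0.7256·0.005671 = 0.004115

Final: 0.004115


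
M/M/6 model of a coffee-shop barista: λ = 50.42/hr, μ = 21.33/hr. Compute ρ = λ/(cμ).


ρ = λ/(cμ) = 50.42/(6·21.33) = 50.42/127.98 = 0.3940

Final: 0.3940


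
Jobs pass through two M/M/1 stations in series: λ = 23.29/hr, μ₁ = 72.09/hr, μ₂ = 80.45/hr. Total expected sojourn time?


Each node sees arrival rate λ = 23.29/hr (tandem ⇒ throughput preserved).
W₁ = 1/(μ₁−λ) = 1/(72.09−23.29) = 0.02049 hr
W₂ = 1/(μ₂−λ) = 1/(80.45−23.29) = 0.01749 hr
W_total = W₁ + W₂ = 0.02049 + 0.01749 = 0.03799 hr

Final: 0.03799 hr


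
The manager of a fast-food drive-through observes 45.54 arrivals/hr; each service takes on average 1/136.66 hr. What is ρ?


ρ = λ/μ = 45.54/136.66 = 0.3332

Final: 0.3332


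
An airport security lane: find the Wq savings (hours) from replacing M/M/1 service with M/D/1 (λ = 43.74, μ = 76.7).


ρ = 43.74/76.7 = 0.5703
Wq(M/M/1) = ρ/(μ−λ) = 0.5703/32.96 = 0.01730 hr
Wq(M/D/1) = ρ/(2(μ−λ)) = 0.008651 hr
Savings = 0.01730 − 0.008651 = 0.008651 hr

Final: 0.008651 hr


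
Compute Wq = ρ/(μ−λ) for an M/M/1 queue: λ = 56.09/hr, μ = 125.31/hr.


ρ = 56.09/125.31 = 0.4476
Wq = ρ/(μ−λ) = 0.4476/(125.31 − 56.09) = 0.4476/69.22 = 0.006466 hr

Final: 0.006466 hr


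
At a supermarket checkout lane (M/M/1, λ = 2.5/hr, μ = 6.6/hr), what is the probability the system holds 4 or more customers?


ρ = 2.5/6.6 = 0.3788
P(N ≥ n) = ρ^n = 0.3788^4 = 0.020587

Final: 0.020587


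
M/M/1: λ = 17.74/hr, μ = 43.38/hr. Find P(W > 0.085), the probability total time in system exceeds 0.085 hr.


W ~ Exponential(μ−λ) for M/M/1.
μ − λ = 43.38 − 17.74 = 25.6400
P(W > t) = e^{−(μ−λ)t} = e^{−2.1794} = 0.113109

Final: 0.113109


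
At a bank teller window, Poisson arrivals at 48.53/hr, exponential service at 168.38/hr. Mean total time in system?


W = 1/(μ−λ) = 1/(168.38 − 48.53) = 1/119.85 = 0.008344 hr

Final: 0.008344 hr


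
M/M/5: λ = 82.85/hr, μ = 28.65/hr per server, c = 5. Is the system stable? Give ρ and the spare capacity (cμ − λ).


Total capacity cμ = 5·28.65 = 143.25/hr
ρ = λ/(cμ) = 82.85/143.25 = 0.5784
Stable ⇔ ρ < 1: YES
Spare capacity = cμ − λ = 143.25 − 82.85 = 60.40/hr

Final: ρ = 0.5784; stable; margin = 60.40/hr


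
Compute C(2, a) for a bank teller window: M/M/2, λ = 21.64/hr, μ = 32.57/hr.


a = λ/μ = 0.6644; ρ = a/2 = 0.3322
P₀ = 0.501268 (from M/M/c formula)
C(c,a) = [a^c/(c!(1−ρ))]·P₀ = [0.44145/(2·0.6678)]·0.501268
= 0.33053·0.501268 = 0.165683

Final: 0.165683


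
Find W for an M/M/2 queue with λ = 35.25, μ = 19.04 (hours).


a = 1.8514; ρ = 0.9257; P₀ = 0.038593
Lq = P₀·a^c·ρ/(c!(1−ρ)²) = 11.08517
Wq = Lq/λ = 11.08517/35.25 = 0.31447 hr
W = Wq + 1/μ = 0.31447 + 0.05252 = 0.36699 hr

Final: 0.36699 hr


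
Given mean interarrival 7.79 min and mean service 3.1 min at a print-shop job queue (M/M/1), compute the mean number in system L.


λ = 60/7.79 = 7.7022 /hr
μ = 60/3.1 = 19.3548 /hr
ρ = λ/μ = 7.7022/19.3548 = 0.3979
L = ρ/(1−ρ) = 0.3979/0.6021 = 0.6610

Final: 0.6610


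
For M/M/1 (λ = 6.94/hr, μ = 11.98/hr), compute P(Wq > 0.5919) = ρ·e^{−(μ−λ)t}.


ρ = 6.94/11.98 = 0.5793
P(Wq > t) = ρ·e^{−(μ−λ)t} = 0.5793·e^{−2.9832}
= 0.5793·0.050632 = 0.029331

Final: 0.029331


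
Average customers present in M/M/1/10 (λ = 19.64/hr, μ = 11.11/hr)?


ρ = 19.64/11.11 = 1.7678
L = ρ[1 − (K+1)ρ^K + Kρ^(K+1)] / [(1−ρ)(1−ρ^(K+1))]
Numerator: 1.7678·(1 − 11·298.039788 + 10·526.867815) = 3520.068696
Denominator: (-0.7678)·(-525.867815) = 403.749097
L = 3520.068696/403.749097 = 8.7185

Final: 8.7185


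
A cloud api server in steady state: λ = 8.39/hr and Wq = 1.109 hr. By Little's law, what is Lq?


Lq = λWq = 8.39·1.109 = 9.3045

Final: 9.3045


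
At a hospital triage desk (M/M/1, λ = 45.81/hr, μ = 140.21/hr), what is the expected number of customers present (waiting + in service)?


ρ = λ/μ = 45.81/140.21 = 0.3267
L = ρ/(1−ρ) = 0.3267/(1 − 0.3267) = 0.3267/0.6733 = 0.4853

Final: 0.4853


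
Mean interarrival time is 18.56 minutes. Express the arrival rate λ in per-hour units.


λ = 1/(interarrival time) in consistent units.
1 hour = 60 min, so λ = 60/18.56 = 3.2328 per hour

Final: 3.2328 /hr


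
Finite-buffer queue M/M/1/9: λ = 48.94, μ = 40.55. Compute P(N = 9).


ρ = λ/μ = 48.94/40.55 = 1.2069
P_K = (1−ρ)ρ^K/(1−ρ^(K+1)) = (-0.2069·5.433228)/(1 − 6.557391)
= -1.124162/-5.557391 = 0.202282

Final: 0.202282


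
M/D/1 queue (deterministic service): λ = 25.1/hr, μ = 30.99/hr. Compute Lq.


ρ = 25.1/30.99 = 0.8099
M/D/1: Lq = ρ²/(2(1−ρ)) = 0.6560/(2·0.1901) = 1.72576

Final: 1.72576


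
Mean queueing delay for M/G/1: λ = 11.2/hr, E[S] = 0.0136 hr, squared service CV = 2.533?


ρ = λ·E[S] = 11.2·0.0136 = 0.1523
E[S²] = E[S]²(1+C_s²) = 0.0136²·(1+2.533) = 0.0006535
Wq = λ·E[S²]/(2(1−ρ)) = 11.2·0.0006535/(2·0.8477) = 0.004317 hr

Final: 0.004317 hr


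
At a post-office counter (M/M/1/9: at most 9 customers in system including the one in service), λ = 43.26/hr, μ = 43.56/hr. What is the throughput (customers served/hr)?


ρ = 0.9931; P_K = (1−ρ)ρ^9/(1−ρ^10) = 0.096919
λ_eff = λ(1 − P_K) = 43.26·(1 − 0.096919) = 43.26·0.903081 = 39.0673 /hr

Final: 39.0673 /hr


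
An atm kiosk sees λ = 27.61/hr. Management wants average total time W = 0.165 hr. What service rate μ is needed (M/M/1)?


W = 1/(μ−λ) ⇒ μ − λ = 1/W = 1/0.165 = 6.0606
μ = λ + 1/W = 27.61 + 6.0606 = 33.6706 per hr

Final: 33.6706 /hr


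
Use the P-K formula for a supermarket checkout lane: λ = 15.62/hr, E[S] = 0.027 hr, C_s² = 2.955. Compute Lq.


ρ = λ·E[S] = 15.62·0.027 = 0.4217
Lq = ρ²(1+C_s²)/(2(1−ρ)) = 0.1779·(1+2.955)/(2·0.5783)
= 0.1779·3.9550/1.1565 = 0.60825

Final: 0.60825


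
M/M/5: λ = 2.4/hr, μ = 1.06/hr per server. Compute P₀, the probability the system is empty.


a = λ/μ = 2.4/1.06 = 2.2642; ρ = a/c = 0.4528
Σ_{k=0}^{4} a^k/k! (terms k=0..4) = 1.00000 + 2.26415 + 2.56319 + 1.93448 + 1.09499 = 8.85681
Tail: a^5/(5!(1−ρ)) = 59.50136/(120·0.5472) = 0.90620
P₀ = 1/(8.85681 + 0.90620) = 1/9.76301 = 0.102427

Final: 0.102427


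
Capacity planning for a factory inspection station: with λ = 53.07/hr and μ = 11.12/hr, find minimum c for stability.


Stability requires cμ > λ ⇔ c > λ/μ.
λ/μ = 53.07/11.12 = 4.7725
Minimum integer c = ⌊4.7725⌋ + 1 = 5
Check: 5·11.12 = 55.60 > 53.07, while 4·11.12 = 44.48 ≤ 53.07

Final: 5 servers


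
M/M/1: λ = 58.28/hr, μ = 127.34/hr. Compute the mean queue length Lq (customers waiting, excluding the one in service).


ρ = 58.28/127.34 = 0.4577
Lq = ρ²/(1−ρ) = 0.2095/0.5423 = 0.3862

Final: 0.3862


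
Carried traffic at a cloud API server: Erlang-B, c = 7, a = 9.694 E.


B(7,9.694) = 0.395131 (Erlang-B)
Carried load = a(1 − B) = 9.694·(1 − 0.395131) = 9.694·0.604869 = 5.8636 E

Final: 5.8636 Erlangs


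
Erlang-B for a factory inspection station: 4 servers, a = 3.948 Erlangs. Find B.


B(c,a) = (a^c/c!) / Σ_{k=0}^{c} a^k/k!
a^4/4! = 10.122723
Σ terms (k=0..4): 1.00000 + 3.94800 + 7.79335 + 10.25605 + 10.12272 = 33.120126
B = 10.122723/33.120126 = 0.305637

Final: 0.305637


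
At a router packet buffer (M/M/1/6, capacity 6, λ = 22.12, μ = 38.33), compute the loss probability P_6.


ρ = λ/μ = 22.12/38.33 = 0.5771
P_K = (1−ρ)ρ^K/(1−ρ^(K+1)) = (0.4229·0.036938)/(1 − 0.021317)
= 0.015621/0.978683 = 0.015962

Final: 0.015962


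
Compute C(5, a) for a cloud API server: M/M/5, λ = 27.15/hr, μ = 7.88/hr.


a = λ/μ = 3.4454; ρ = a/5 = 0.6891
P₀ = 0.027714 (from M/M/c formula)
C(c,a) = [a^c/(c!(1−ρ))]·P₀ = [485.53225/(120·0.3109)]·0.027714
= 13.01359·0.027714 = 0.360657

Final: 0.360657


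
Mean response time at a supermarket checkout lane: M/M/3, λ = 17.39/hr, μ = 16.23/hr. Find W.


a = 1.0715; ρ = 0.3572; P₀ = 0.337334
Lq = P₀·a^c·ρ/(c!(1−ρ)²) = 0.05977
Wq = Lq/λ = 0.05977/17.39 = 0.003437 hr
W = Wq + 1/μ = 0.003437 + 0.06161 = 0.06505 hr

Final: 0.06505 hr


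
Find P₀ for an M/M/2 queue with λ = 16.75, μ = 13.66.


a = λ/μ = 16.75/13.66 = 1.2262; ρ = a/c = 0.6131
Σ_{k=0}^{1} a^k/k! (terms k=0..1) = 1.00000 + 1.22621 = 2.22621
Tail: a^2/(2!(1−ρ)) = 1.50359/(2·0.3869) = 1.94314
P₀ = 1/(2.22621 + 1.94314) = 1/4.16935 = 0.239846

Final: 0.239846


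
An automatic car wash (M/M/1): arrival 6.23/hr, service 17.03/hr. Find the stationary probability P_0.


ρ = 6.23/17.03 = 0.3658
P_n = (1−ρ)·ρ^n = (1 − 0.3658)·0.3658^0 = 0.6342·1.000000 = 0.634175

Final: 0.634175


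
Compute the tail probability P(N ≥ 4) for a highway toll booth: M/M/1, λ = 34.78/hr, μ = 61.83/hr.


ρ = 34.78/61.83 = 0.5625
P(N ≥ n) = ρ^n = 0.5625^4 = 0.100120

Final: 0.100120


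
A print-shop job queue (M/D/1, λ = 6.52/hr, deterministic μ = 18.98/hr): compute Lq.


ρ = 6.52/18.98 = 0.3435
M/D/1: Lq = ρ²/(2(1−ρ)) = 0.1180/(2·0.6565) = 0.08988

Final: 0.08988


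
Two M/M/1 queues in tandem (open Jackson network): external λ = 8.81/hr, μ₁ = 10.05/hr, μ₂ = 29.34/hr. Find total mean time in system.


Each node sees arrival rate λ = 8.81/hr (tandem ⇒ throughput preserved).
W₁ = 1/(μ₁−λ) = 1/(10.05−8.81) = 0.80645 hr
W₂ = 1/(μ₂−λ) = 1/(29.34−8.81) = 0.04871 hr
W_total = W₁ + W₂ = 0.80645 + 0.04871 = 0.85516 hr

Final: 0.85516 hr


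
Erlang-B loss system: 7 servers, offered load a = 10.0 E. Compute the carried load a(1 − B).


B(7,10.0) = 0.409041 (Erlang-B)
Carried load = a(1 − B) = 10.0·(1 − 0.409041) = 10.0·0.590959 = 5.9096 E

Final: 5.9096 Erlangs


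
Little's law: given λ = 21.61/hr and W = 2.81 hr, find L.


L = λW = 21.61·2.81 = 60.7241

Final: 60.7241


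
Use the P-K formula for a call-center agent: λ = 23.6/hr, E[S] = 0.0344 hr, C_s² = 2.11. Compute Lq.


ρ = λ·E[S] = 23.6·0.0344 = 0.8118
Lq = ρ²(1+C_s²)/(2(1−ρ)) = 0.6591·(1+2.11)/(2·0.1882)
= 0.6591·3.1100/0.3763 = 5.44683

Final: 5.44683


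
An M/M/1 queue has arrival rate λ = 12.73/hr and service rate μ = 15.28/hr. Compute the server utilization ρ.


ρ = λ/μ = 12.73/15.28 = 0.8331

Final: 0.8331


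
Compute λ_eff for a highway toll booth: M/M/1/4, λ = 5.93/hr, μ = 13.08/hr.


ρ = 0.4534; P_K = (1−ρ)ρ^4/(1−ρ^5) = 0.023544
λ_eff = λ(1 − P_K) = 5.93·(1 − 0.023544) = 5.93·0.976456 = 5.7904 /hr

Final: 5.7904 /hr


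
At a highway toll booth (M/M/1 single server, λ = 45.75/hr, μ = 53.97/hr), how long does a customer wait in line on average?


ρ = 45.75/53.97 = 0.8477
Wq = ρ/(μ−λ) = 0.8477/(53.97 − 45.75) = 0.8477/8.22 = 0.1031 hr

Final: 0.1031 hr


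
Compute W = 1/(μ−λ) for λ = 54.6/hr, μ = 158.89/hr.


W = 1/(μ−λ) = 1/(158.89 − 54.6) = 1/104.29 = 0.009589 hr

Final: 0.009589 hr


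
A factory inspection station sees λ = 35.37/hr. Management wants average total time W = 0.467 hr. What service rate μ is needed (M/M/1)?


W = 1/(μ−λ) ⇒ μ − λ = 1/W = 1/0.467 = 2.1413
μ = λ + 1/W = 35.37 + 2.1413 = 37.5113 per hr

Final: 37.5113 /hr


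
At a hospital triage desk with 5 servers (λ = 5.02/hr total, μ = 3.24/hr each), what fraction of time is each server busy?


ρ = λ/(cμ) = 5.02/(5·3.24) = 5.02/16.20 = 0.3099

Final: 0.3099


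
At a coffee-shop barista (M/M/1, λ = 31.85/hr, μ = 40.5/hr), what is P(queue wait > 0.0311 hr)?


ρ = 31.85/40.5 = 0.7864
P(Wq > t) = ρ·e^{−(μ−λ)t} = 0.7864·e^{−0.2690}
= 0.7864·0.764132 = 0.600928

Final: 0.600928


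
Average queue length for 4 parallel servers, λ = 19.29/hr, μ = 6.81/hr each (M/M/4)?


a = λ/μ = 2.8326; ρ = a/4 = 0.7081
P₀ = 0.048023
Lq = P₀·a^c·ρ / (c!·(1−ρ)²) = 0.048023·64.37844·0.7081/(24·0.08518)
= 1.07098

Final: 1.07098


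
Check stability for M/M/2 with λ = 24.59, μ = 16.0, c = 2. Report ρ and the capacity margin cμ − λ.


Total capacity cμ = 2·16.0 = 32.00/hr
ρ = λ/(cμ) = 24.59/32.00 = 0.7684
Stable ⇔ ρ < 1: YES
Spare capacity = cμ − λ = 32.00 − 24.59 = 7.41/hr

Final: ρ = 0.7684; stable; margin = 7.41/hr


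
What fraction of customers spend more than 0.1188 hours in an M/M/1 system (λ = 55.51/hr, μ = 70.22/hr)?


W ~ Exponential(μ−λ) for M/M/1.
μ − λ = 70.22 − 55.51 = 14.7100
P(W > t) = e^{−(μ−λ)t} = e^{−1.7475} = 0.174201

Final: 0.174201


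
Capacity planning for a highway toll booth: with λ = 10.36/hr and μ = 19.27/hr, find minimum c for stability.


Stability requires cμ > λ ⇔ c > λ/μ.
λ/μ = 10.36/19.27 = 0.5376
Minimum integer c = ⌊0.5376⌋ + 1 = 1
Check: 1·19.27 = 19.27 > 10.36, while 0·19.27 = 0.00 ≤ 10.36

Final: 1 servers


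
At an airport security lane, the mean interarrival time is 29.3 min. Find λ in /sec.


λ = 1/(interarrival time) in consistent units.
1 second = 0.0166667 min, so λ = 0.0166667/29.3 = 0.0005688 per second

Final: 0.0005688 /sec


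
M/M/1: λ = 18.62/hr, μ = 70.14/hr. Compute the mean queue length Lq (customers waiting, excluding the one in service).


ρ = 18.62/70.14 = 0.2655
Lq = ρ²/(1−ρ) = 0.07047/0.7345 = 0.09594

Final: 0.09594


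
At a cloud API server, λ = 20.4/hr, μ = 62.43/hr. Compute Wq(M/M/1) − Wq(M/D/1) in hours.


ρ = 20.4/62.43 = 0.3268
Wq(M/M/1) = ρ/(μ−λ) = 0.3268/42.03 = 0.007775 hr
Wq(M/D/1) = ρ/(2(μ−λ)) = 0.003887 hr
Savings = 0.007775 − 0.003887 = 0.003887 hr

Final: 0.003887 hr


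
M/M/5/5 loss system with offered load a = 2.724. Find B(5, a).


B(c,a) = (a^c/c!) / Σ_{k=0}^{c} a^k/k!
a^5/5! = 1.249840
Σ terms (k=0..5): 1.00000 + 2.72400 + 3.71009 + 3.36876 + 2.29413 + 1.24984 = 14.346813
B = 1.249840/14.346813 = 0.087116

Final: 0.087116


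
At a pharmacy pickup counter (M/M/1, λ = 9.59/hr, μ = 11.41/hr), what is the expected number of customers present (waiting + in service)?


ρ = λ/μ = 9.59/11.41 = 0.8405
L = ρ/(1−ρ) = 0.8405/(1 − 0.8405) = 0.8405/0.1595 = 5.2692

Final: 5.2692


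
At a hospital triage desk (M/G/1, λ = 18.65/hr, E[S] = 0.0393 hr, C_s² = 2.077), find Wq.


ρ = λ·E[S] = 18.65·0.0393 = 0.7329
E[S²] = E[S]²(1+C_s²) = 0.0393²·(1+2.077) = 0.004752
Wq = λ·E[S²]/(2(1−ρ)) = 18.65·0.004752/(2·0.2671) = 0.16594 hr

Final: 0.16594 hr


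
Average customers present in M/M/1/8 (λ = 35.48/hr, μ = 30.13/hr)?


ρ = 35.48/30.13 = 1.1776
L = ρ[1 − (K+1)ρ^K + Kρ^(K+1)] / [(1−ρ)(1−ρ^(K+1))]
Numerator: 1.1776·(1 − 9·3.697225 + 8·4.353718) = 3.008351
Denominator: (-0.1776)·(-3.353718) = 0.595499
L = 3.008351/0.595499 = 5.0518

Final: 5.0518


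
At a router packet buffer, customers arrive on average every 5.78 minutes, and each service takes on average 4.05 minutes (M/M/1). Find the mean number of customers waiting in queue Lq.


λ = 60/5.78 = 10.3806 /hr
μ = 60/4.05 = 14.8148 /hr
ρ = λ/μ = 10.3806/14.8148 = 0.7007
Lq = ρ²/(1−ρ) = 0.4910/0.2993 = 1.6403

Final: 1.6403


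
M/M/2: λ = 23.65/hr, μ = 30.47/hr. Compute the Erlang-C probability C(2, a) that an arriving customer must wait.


a = λ/μ = 0.7762; ρ = a/2 = 0.3881
P₀ = 0.440832 (from M/M/c formula)
C(c,a) = [a^c/(c!(1−ρ))]·P₀ = [0.60244/(2·0.6119)]·0.440832
= 0.49226·0.440832 = 0.217006

Final: 0.217006


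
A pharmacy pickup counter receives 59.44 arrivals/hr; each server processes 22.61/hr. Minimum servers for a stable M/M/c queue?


Stability requires cμ > λ ⇔ c > λ/μ.
λ/μ = 59.44/22.61 = 2.6289
Minimum integer c = ⌊2.6289⌋ + 1 = 3
Check: 3·22.61 = 67.83 > 59.44, while 2·22.61 = 45.22 ≤ 59.44

Final: 3 servers


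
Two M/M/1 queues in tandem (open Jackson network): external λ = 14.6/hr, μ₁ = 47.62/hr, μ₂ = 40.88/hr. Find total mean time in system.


Each node sees arrival rate λ = 14.6/hr (tandem ⇒ throughput preserved).
W₁ = 1/(μ₁−λ) = 1/(47.62−14.6) = 0.03028 hr
W₂ = 1/(μ₂−λ) = 1/(40.88−14.6) = 0.03805 hr
W_total = W₁ + W₂ = 0.03028 + 0.03805 = 0.06834 hr

Final: 0.06834 hr


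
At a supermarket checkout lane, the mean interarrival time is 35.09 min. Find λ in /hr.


λ = 1/(interarrival time) in consistent units.
1 hour = 60 min, so λ = 60/35.09 = 1.7099 per hour

Final: 1.7099 /hr


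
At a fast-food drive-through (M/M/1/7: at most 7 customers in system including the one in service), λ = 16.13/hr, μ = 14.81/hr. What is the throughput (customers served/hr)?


ρ = 1.0891; P_K = (1−ρ)ρ^7/(1−ρ^8) = 0.165352
λ_eff = λ(1 − P_K) = 16.13·(1 − 0.165352) = 16.13·0.834648 = 13.4629 /hr

Final: 13.4629 /hr


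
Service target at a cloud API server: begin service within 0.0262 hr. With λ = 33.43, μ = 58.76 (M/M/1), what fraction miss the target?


ρ = 33.43/58.76 = 0.5689
P(Wq > t) = ρ·e^{−(μ−λ)t} = 0.5689·e^{−0.6636}
= 0.5689·0.514970 = 0.292979

Final: 0.292979


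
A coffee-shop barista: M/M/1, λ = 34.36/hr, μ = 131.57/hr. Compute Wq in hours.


ρ = 34.36/131.57 = 0.2612
Wq = ρ/(μ−λ) = 0.2612/(131.57 − 34.36) = 0.2612/97.21 = 0.002686 hr

Final: 0.002686 hr


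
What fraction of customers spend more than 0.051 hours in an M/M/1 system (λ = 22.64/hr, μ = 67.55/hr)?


W ~ Exponential(μ−λ) for M/M/1.
μ − λ = 67.55 − 22.64 = 44.9100
P(W > t) = e^{−(μ−λ)t} = e^{−2.2904} = 0.101225

Final: 0.101225


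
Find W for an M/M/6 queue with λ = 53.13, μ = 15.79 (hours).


a = 3.3648; ρ = 0.5608; P₀ = 0.033445
Lq = P₀·a^c·ρ/(c!(1−ρ)²) = 0.19599
Wq = Lq/λ = 0.19599/53.13 = 0.003689 hr
W = Wq + 1/μ = 0.003689 + 0.06333 = 0.06702 hr

Final: 0.06702 hr


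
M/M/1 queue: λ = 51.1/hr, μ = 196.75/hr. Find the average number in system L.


ρ = λ/μ = 51.1/196.75 = 0.2597
L = ρ/(1−ρ) = 0.2597/(1 − 0.2597) = 0.2597/0.7403 = 0.3508

Final: 0.3508


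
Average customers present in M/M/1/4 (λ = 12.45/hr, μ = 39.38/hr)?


ρ = 12.45/39.38 = 0.3162
L = ρ[1 − (K+1)ρ^K + Kρ^(K+1)] / [(1−ρ)(1−ρ^(K+1))]
Numerator: 0.3162·(1 − 5·0.009990 + 4·0.003158) = 0.304352
Denominator: (0.6838)·(0.996842) = 0.681690
L = 0.304352/0.681690 = 0.4465

Final: 0.4465


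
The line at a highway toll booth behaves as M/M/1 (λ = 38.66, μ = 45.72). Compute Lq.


ρ = 38.66/45.72 = 0.8456
Lq = ρ²/(1−ρ) = 0.7150/0.1544 = 4.6303

Final: 4.6303


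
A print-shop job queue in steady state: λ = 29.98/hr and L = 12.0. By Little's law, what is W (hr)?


W = L/λ = 12.0/29.98 = 0.4003 hr

Final: 0.4003 hr


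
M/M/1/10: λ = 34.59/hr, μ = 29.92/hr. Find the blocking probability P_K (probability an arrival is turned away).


ρ = λ/μ = 34.59/29.92 = 1.1561
P_K = (1−ρ)ρ^K/(1−ρ^(K+1)) = (-0.1561·4.264712)/(1 − 4.930361)
= -0.665649/-3.930361 = 0.169361

Final: 0.169361


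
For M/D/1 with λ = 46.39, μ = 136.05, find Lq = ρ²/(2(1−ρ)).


ρ = 46.39/136.05 = 0.3410
M/D/1: Lq = ρ²/(2(1−ρ)) = 0.1163/(2·0.6590) = 0.08821

Final: 0.08821


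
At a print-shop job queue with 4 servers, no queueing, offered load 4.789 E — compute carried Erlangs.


B(4,4.789) = 0.381299 (Erlang-B)
Carried load = a(1 − B) = 4.789·(1 − 0.381299) = 4.789·0.618701 = 2.9630 E

Final: 2.9630 Erlangs


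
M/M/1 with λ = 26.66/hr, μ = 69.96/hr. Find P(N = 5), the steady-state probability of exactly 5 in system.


ρ = 26.66/69.96 = 0.3811
P_n = (1−ρ)·ρ^n = (1 − 0.3811)·0.3811^5 = 0.6189·0.008036 = 0.004974

Final: 0.004974


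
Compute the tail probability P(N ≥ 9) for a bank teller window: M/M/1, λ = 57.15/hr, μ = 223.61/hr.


ρ = 57.15/223.61 = 0.2556
P(N ≥ n) = ρ^n = 0.2556^9 = 0.000004653

Final: 0.000004653


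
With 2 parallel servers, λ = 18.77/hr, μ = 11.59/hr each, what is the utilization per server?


ρ = λ/(cμ) = 18.77/(2·11.59) = 18.77/23.18 = 0.8097

Final: 0.8097


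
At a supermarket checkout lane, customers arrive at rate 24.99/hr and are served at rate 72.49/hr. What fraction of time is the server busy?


ρ = λ/μ = 24.99/72.49 = 0.3447

Final: 0.3447


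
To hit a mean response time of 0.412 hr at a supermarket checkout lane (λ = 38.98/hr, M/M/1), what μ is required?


W = 1/(μ−λ) ⇒ μ − λ = 1/W = 1/0.412 = 2.4272
μ = λ + 1/W = 38.98 + 2.4272 = 41.4072 per hr

Final: 41.4072 /hr


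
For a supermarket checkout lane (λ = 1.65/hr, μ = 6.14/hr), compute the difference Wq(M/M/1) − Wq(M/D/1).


ρ = 1.65/6.14 = 0.2687
Wq(M/M/1) = ρ/(μ−λ) = 0.2687/4.49 = 0.05985 hr
Wq(M/D/1) = ρ/(2(μ−λ)) = 0.02993 hr
Savings = 0.05985 − 0.02993 = 0.02993 hr

Final: 0.02993 hr


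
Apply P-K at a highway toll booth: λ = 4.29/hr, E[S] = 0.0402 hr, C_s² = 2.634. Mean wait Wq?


ρ = λ·E[S] = 4.29·0.0402 = 0.1725
E[S²] = E[S]²(1+C_s²) = 0.0402²·(1+2.634) = 0.005873
Wq = λ·E[S²]/(2(1−ρ)) = 4.29·0.005873/(2·0.8275) = 0.01522 hr

Final: 0.01522 hr


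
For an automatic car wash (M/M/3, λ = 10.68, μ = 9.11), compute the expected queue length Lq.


a = λ/μ = 1.1723; ρ = a/3 = 0.3908
P₀ = 0.303001
Lq = P₀·a^c·ρ / (c!·(1−ρ)²) = 0.303001·1.61123·0.3908/(6·0.37115)
= 0.08567

Final: 0.08567


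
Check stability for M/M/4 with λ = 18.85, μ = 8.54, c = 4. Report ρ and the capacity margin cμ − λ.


Total capacity cμ = 4·8.54 = 34.16/hr
ρ = λ/(cμ) = 18.85/34.16 = 0.5518
Stable ⇔ ρ < 1: YES
Spare capacity = cμ − λ = 34.16 − 18.85 = 15.31/hr

Final: ρ = 0.5518; stable; margin = 15.31/hr


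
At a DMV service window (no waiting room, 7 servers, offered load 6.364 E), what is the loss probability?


B(c,a) = (a^c/c!) / Σ_{k=0}^{c} a^k/k!
a^7/7! = 83.884295
Σ terms (k=0..7): 1.00000 + 6.36400 + 20.25025 + 42.95753 + 68.34542 + 86.99006 + 92.26745 + 83.88430 = 402.059001
B = 83.884295/402.059001 = 0.208637

Final: 0.208637


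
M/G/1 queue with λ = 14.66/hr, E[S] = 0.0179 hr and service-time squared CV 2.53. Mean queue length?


ρ = λ·E[S] = 14.66·0.0179 = 0.2624
Lq = ρ²(1+C_s²)/(2(1−ρ)) = 0.06886·(1+2.53)/(2·0.7376)
= 0.06886·3.5300/1.4752 = 0.16478

Final: 0.16478


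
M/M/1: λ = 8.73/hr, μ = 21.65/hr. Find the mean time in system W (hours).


W = 1/(μ−λ) = 1/(21.65 − 8.73) = 1/12.92 = 0.07740 hr

Final: 0.07740 hr


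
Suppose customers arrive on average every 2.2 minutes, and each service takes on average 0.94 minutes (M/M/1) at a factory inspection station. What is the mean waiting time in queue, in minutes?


λ = 60/2.2 = 27.2727 /hr
μ = 60/0.94 = 63.8298 /hr
ρ = λ/μ = 27.2727/63.8298 = 0.4273
Wq = ρ/(μ−λ) = 0.4273/(63.8298−27.2727) = 0.01169 hr
In minutes: 0.01169·60 = 0.7013 min

Final: 0.7013 min


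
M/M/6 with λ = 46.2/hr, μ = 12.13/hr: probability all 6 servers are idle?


a = λ/μ = 46.2/12.13 = 3.8087; ρ = a/c = 0.6348
Σ_{k=0}^{5} a^k/k! (terms k=0..5) = 1.00000 + 3.80874 + 7.25325 + 9.20857 + 8.76826 + 6.67920 = 36.71802
Tail: a^6/(6!(1−ρ)) = 3052.72054/(720·0.3652) = 11.60945
P₀ = 1/(36.71802 + 11.60945) = 1/48.32747 = 0.020692

Final: 0.020692


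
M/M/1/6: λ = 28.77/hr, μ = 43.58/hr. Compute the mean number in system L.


ρ = 28.77/43.58 = 0.6602
L = ρ[1 − (K+1)ρ^K + Kρ^(K+1)] / [(1−ρ)(1−ρ^(K+1))]
Numerator: 0.6602·(1 − 7·0.082778 + 6·0.054647) = 0.494092
Denominator: (0.3398)·(0.945353) = 0.321264
L = 0.494092/0.321264 = 1.5380

Final: 1.5380


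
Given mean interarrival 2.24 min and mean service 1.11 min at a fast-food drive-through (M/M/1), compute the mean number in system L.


λ = 60/2.24 = 26.7857 /hr
μ = 60/1.11 = 54.0541 /hr
ρ = λ/μ = 26.7857/54.0541 = 0.4955
L = ρ/(1−ρ) = 0.4955/0.5045 = 0.9823

Final: 0.9823


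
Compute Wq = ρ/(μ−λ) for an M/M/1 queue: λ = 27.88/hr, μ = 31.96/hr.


ρ = 27.88/31.96 = 0.8723
Wq = ρ/(μ−λ) = 0.8723/(31.96 − 27.88) = 0.8723/4.08 = 0.2138 hr

Final: 0.2138 hr


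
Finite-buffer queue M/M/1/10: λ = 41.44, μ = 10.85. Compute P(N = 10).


ρ = λ/μ = 41.44/10.85 = 3.8194
P_K = (1−ρ)ρ^K/(1−ρ^(K+1)) = (-2.8194·660541.465314)/(1 − 2522842.241715)
= -1862300.776401/-2522841.241715 = 0.738176

Final: 0.738176


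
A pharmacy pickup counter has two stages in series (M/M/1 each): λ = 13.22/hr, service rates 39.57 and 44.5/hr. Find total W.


Each node sees arrival rate λ = 13.22/hr (tandem ⇒ throughput preserved).
W₁ = 1/(μ₁−λ) = 1/(39.57−13.22) = 0.03795 hr
W₂ = 1/(μ₂−λ) = 1/(44.5−13.22) = 0.03197 hr
W_total = W₁ + W₂ = 0.03795 + 0.03197 = 0.06992 hr

Final: 0.06992 hr


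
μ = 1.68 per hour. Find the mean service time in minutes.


Mean service time = 1/μ = 1/1.68 hour = 0.59524 hour
In minutes: 0.59524 × 60 = 35.7143 min

Final: 35.7143 min


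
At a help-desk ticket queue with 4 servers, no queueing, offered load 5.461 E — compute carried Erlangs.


B(4,5.461) = 0.433051 (Erlang-B)
Carried load = a(1 − B) = 5.461·(1 − 0.433051) = 5.461·0.566949 = 3.0961 E

Final: 3.0961 Erlangs


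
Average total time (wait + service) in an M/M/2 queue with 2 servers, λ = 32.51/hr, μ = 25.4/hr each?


a = 1.2799; ρ = 0.6400; P₀ = 0.219541
Lq = P₀·a^c·ρ/(c!(1−ρ)²) = 0.88778
Wq = Lq/λ = 0.88778/32.51 = 0.02731 hr
W = Wq + 1/μ = 0.02731 + 0.03937 = 0.06668 hr

Final: 0.06668 hr


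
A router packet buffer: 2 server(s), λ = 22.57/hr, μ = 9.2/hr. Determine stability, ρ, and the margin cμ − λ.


Total capacity cμ = 2·9.2 = 18.40/hr
ρ = λ/(cμ) = 22.57/18.40 = 1.2266
Stable ⇔ ρ < 1: NO
Spare capacity = cμ − λ = 18.40 − 22.57 = -4.17/hr

Final: ρ = 1.2266; unstable; margin = -4.17/hr


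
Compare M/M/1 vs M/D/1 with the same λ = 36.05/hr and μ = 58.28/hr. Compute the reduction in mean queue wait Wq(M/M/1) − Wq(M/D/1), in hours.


ρ = 36.05/58.28 = 0.6186
Wq(M/M/1) = ρ/(μ−λ) = 0.6186/22.23 = 0.02783 hr
Wq(M/D/1) = ρ/(2(μ−λ)) = 0.01391 hr
Savings = 0.02783 − 0.01391 = 0.01391 hr

Final: 0.01391 hr


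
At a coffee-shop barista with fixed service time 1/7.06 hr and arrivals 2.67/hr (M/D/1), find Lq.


ρ = 2.67/7.06 = 0.3782
M/D/1: Lq = ρ²/(2(1−ρ)) = 0.1430/(2·0.6218) = 0.11501

Final: 0.11501


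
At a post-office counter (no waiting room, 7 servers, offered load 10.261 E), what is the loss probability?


B(c,a) = (a^c/c!) / Σ_{k=0}^{c} a^k/k!
a^7/7! = 2376.278162
Σ terms (k=0..7): 1.00000 + 10.26100 + 52.64406 + 180.06023 + 461.89952 + 947.91019 + 1621.08441 + 2376.27816 = 5651.137575
B = 2376.278162/5651.137575 = 0.420496

Final: 0.420496


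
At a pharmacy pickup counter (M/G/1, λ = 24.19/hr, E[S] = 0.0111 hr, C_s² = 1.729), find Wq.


ρ = λ·E[S] = 24.19·0.0111 = 0.2685
E[S²] = E[S]²(1+C_s²) = 0.0111²·(1+1.729) = 0.0003362
Wq = λ·E[S²]/(2(1−ρ)) = 24.19·0.0003362/(2·0.7315) = 0.005560 hr

Final: 0.005560 hr


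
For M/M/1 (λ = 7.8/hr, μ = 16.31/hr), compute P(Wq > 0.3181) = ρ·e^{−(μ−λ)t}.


ρ = 7.8/16.31 = 0.4782
P(Wq > t) = ρ·e^{−(μ−λ)t} = 0.4782·e^{−2.7070}
= 0.4782·0.066735 = 0.031915

Final: 0.031915


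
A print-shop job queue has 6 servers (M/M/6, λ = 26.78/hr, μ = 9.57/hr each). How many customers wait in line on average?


a = λ/μ = 2.7983; ρ = a/6 = 0.4664
P₀ = 0.060239
Lq = P₀·a^c·ρ / (c!·(1−ρ)²) = 0.060239·480.16645·0.4664/(720·0.28474)
= 0.06580

Final: 0.06580


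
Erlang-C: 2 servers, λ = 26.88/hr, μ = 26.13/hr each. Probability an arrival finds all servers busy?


a = λ/μ = 1.0287; ρ = a/2 = 0.5144
P₀ = 0.320697 (from M/M/c formula)
C(c,a) = [a^c/(c!(1−ρ))]·P₀ = [1.05823/(2·0.4856)]·0.320697
= 1.08950·0.320697 = 0.349400

Final: 0.349400


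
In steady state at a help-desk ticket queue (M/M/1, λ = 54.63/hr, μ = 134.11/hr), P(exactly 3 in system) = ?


ρ = 54.63/134.11 = 0.4074
P_n = (1−ρ)·ρ^n = (1 − 0.4074)·0.4074^3 = 0.5926·0.067594 = 0.040060

Final: 0.040060


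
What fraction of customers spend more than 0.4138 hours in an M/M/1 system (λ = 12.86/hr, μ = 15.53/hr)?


W ~ Exponential(μ−λ) for M/M/1.
μ − λ = 15.53 − 12.86 = 2.6700
P(W > t) = e^{−(μ−λ)t} = e^{−1.1048} = 0.331262

Final: 0.331262


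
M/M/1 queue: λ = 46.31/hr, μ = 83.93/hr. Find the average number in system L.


ρ = λ/μ = 46.31/83.93 = 0.5518
L = ρ/(1−ρ) = 0.5518/(1 − 0.5518) = 0.5518/0.4482 = 1.2310

Final: 1.2310


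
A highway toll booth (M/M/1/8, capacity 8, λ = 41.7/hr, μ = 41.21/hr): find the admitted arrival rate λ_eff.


ρ = 1.0119; P_K = (1−ρ)ρ^8/(1−ρ^9) = 0.116436
λ_eff = λ(1 − P_K) = 41.7·(1 − 0.116436) = 41.7·0.883564 = 36.8446 /hr

Final: 36.8446 /hr


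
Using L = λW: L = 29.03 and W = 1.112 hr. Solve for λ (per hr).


λ = L/W = 29.03/1.112 = 26.1061 /hr

Final: 26.1061 /hr


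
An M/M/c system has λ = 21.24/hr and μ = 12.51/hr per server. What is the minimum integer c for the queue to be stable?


Stability requires cμ > λ ⇔ c > λ/μ.
λ/μ = 21.24/12.51 = 1.6978
Minimum integer c = ⌊1.6978⌋ + 1 = 2
Check: 2·12.51 = 25.02 > 21.24, while 1·12.51 = 12.51 ≤ 21.24

Final: 2 servers


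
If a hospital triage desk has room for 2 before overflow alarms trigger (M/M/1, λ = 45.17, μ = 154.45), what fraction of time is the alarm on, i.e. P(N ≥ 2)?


ρ = 45.17/154.45 = 0.2925
P(N ≥ n) = ρ^n = 0.2925^2 = 0.085531

Final: 0.085531


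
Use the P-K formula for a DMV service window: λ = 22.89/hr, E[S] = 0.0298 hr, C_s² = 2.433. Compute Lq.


ρ = λ·E[S] = 22.89·0.0298 = 0.6821
Lq = ρ²(1+C_s²)/(2(1−ρ)) = 0.4653·(1+2.433)/(2·0.3179)
= 0.4653·3.4330/0.6358 = 2.51251

Final: 2.51251


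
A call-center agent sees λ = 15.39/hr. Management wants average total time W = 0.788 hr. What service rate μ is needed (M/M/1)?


W = 1/(μ−λ) ⇒ μ − λ = 1/W = 1/0.788 = 1.2690
μ = λ + 1/W = 15.39 + 1.2690 = 16.6590 per hr

Final: 16.6590 /hr


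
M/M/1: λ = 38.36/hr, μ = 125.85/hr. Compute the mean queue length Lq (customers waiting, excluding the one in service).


ρ = 38.36/125.85 = 0.3048
Lq = ρ²/(1−ρ) = 0.09291/0.6952 = 0.1336

Final: 0.1336


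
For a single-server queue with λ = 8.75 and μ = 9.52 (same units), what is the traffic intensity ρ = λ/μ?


ρ = λ/μ = 8.75/9.52 = 0.9191

Final: 0.9191


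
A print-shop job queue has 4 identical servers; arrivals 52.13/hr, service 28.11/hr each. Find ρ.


ρ = λ/(cμ) = 52.13/(4·28.11) = 52.13/112.44 = 0.4636

Final: 0.4636


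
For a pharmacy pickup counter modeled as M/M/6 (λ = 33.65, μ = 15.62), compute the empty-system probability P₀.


a = λ/μ = 33.65/15.62 = 2.1543; ρ = a/c = 0.3590
Σ_{k=0}^{5} a^k/k! (terms k=0..5) = 1.00000 + 2.15429 + 2.32048 + 1.66633 + 0.89744 + 0.38667 = 8.42521
Tail: a^6/(6!(1−ρ)) = 99.95954/(720·0.6410) = 0.21660
P₀ = 1/(8.42521 + 0.21660) = 1/8.64181 = 0.115716

Final: 0.115716


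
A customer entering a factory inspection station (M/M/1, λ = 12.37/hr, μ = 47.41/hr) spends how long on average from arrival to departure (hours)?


W = 1/(μ−λ) = 1/(47.41 − 12.37) = 1/35.04 = 0.02854 hr

Final: 0.02854 hr


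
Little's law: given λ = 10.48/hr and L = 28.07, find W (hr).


W = L/λ = 28.07/10.48 = 2.6784 hr

Final: 2.6784 hr


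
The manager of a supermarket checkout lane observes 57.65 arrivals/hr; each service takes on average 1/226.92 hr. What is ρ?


ρ = λ/μ = 57.65/226.92 = 0.2541

Final: 0.2541


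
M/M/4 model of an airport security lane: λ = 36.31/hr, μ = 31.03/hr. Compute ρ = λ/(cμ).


ρ = λ/(cμ) = 36.31/(4·31.03) = 36.31/124.12 = 0.2925

Final: 0.2925


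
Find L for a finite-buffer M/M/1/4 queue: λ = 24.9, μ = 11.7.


ρ = 24.9/11.7 = 2.1282
L = ρ[1 − (K+1)ρ^K + Kρ^(K+1)] / [(1−ρ)(1−ρ^(K+1))]
Numerator: 2.1282·(1 − 5·20.514170 + 4·43.658361) = 155.492191
Denominator: (-1.1282)·(-42.658361) = 48.127382
L = 155.492191/48.127382 = 3.2308

Final: 3.2308


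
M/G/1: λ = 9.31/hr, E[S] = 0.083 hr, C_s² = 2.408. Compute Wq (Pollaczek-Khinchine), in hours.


ρ = λ·E[S] = 9.31·0.083 = 0.7727
E[S²] = E[S]²(1+C_s²) = 0.083²·(1+2.408) = 0.023478
Wq = λ·E[S²]/(2(1−ρ)) = 9.31·0.023478/(2·0.2273) = 0.48088 hr

Final: 0.48088 hr


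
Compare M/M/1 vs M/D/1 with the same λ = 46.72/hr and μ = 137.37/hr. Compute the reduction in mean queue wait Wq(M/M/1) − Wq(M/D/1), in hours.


ρ = 46.72/137.37 = 0.3401
Wq(M/M/1) = ρ/(μ−λ) = 0.3401/90.65 = 0.003752 hr
Wq(M/D/1) = ρ/(2(μ−λ)) = 0.001876 hr
Savings = 0.003752 − 0.001876 = 0.001876 hr

Final: 0.001876 hr


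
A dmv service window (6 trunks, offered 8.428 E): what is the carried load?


B(6,8.428) = 0.412370 (Erlang-B)
Carried load = a(1 − B) = 8.428·(1 − 0.412370) = 8.428·0.587630 = 4.9525 E

Final: 4.9525 Erlangs
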